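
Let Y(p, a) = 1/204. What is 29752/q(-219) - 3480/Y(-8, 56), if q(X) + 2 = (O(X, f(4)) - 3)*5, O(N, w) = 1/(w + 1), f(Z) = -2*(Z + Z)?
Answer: -9251274/13 ≈ -7.1164e+5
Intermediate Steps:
Y(p, a) = 1/204
f(Z) = -4*Z
O(N, w) = 1/(1 + w)
q(X) = -52/3 (q(X) = -2 + (1/(1 - 4*4) - 3)*5 = -2 + (1/(1 - 16) - 3)*5 = -2 + (1/(-15) - 3)*5 = -2 + (-1/15 - 3)*5 = -2 - 46/15*5 = -2 - 46/3 = -52/3)
29752/q(-219) - 3480/Y(-8, 56) = 29752/(-52/3) - 3480/1/204 = 29752*(-3/52) - 3480*204 = -22314/13 - 709920 = -9251274/13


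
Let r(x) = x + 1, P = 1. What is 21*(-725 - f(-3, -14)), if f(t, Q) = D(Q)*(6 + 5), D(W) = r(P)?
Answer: -15687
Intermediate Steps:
r(x) = 1 + x
D(W) = 2 (D(W) = 1 + 1 = 2)
f(t, Q) = 22 (f(t, Q) = 2*(6 + 5) = 2*11 = 22)
21*(-725 - f(-3, -14)) = 21*(-725 - 1*22) = 21*(-725 - 22) = 21*(-747) = -15687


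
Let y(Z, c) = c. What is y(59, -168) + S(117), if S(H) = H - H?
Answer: -168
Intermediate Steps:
S(H) = 0
y(59, -168) + S(117) = -168 + 0 = -168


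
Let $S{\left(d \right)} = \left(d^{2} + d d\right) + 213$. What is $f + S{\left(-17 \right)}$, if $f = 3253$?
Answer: $4044$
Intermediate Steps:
$S{\left(d \right)} = 213 + 2 d^{2}$ ($S{\left(d \right)} = \left(d^{2} + d^{2}\right) + 213 = 2 d^{2} + 213 = 213 + 2 d^{2}$)
$f + S{\left(-17 \right)} = 3253 + \left(213 + 2 \left(-17\right)^{2}\right) = 3253 + \left(213 + 2 \cdot 289\right) = 3253 + \left(213 + 578\right) = 3253 + 791 = 4044$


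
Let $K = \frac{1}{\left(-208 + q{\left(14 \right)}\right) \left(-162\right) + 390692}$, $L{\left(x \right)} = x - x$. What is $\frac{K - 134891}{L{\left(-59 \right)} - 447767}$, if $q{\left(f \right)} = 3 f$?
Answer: $\frac{56328323343}{186980334928} \approx 0.30125$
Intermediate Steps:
$L{\left(x \right)} = 0$
$K = \frac{1}{417584}$ ($K = \frac{1}{\left(-208 + 3 \cdot 14\right) \left(-162\right) + 390692} = \frac{1}{\left(-208 + 42\right) \left(-162\right) + 390692} = \frac{1}{\left(-166\right) \left(-162\right) + 390692} = \frac{1}{26892 + 390692} = \frac{1}{417584} \approx 2.3947 \cdot 10^{-6}$)
$\frac{K - 134891}{L{\left(-59 \right)} - 447767} = \frac{\frac{1}{417584} - 134891}{0 - 447767} = - \frac{56328323343}{417584 \left(-447767\right)} = \left(- \frac{56328323343}{417584}\right) \left(- \frac{1}{447767}\right) = \frac{56328323343}{186980334928}$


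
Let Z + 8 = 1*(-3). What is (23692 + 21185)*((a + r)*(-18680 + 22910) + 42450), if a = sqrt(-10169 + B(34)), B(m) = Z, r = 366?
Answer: 71382702510 + 379659420*I*sqrt(2545) ≈ 7.1383e+10 + 1.9153e+10*I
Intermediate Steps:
Z = -11 (Z = -8 + 1*(-3) = -8 - 3 = -11)
B(m) = -11
a = 2*I*sqrt(2545) (a = sqrt(-10169 - 11) = sqrt(-10180) = 2*I*sqrt(2545) ≈ 100.9*I)
(23692 + 21185)*((a + r)*(-18680 + 22910) + 42450) = (23692 + 21185)*((2*I*sqrt(2545) + 366)*(-18680 + 22910) + 42450) = 44877*((366 + 2*I*sqrt(2545))*4230 + 42450) = 44877*((1548180 + 8460*I*sqrt(2545)) + 42450) = 44877*(1590630 + 8460*I*sqrt(2545)) = 71382702510 + 379659420*I*sqrt(2545)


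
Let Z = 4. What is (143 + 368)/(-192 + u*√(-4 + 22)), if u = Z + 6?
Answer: -4088/1461 - 2555*√2/5844 ≈ -3.4164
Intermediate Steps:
u = 10 (u = 4 + 6 = 10)
(143 + 368)/(-192 + u*√(-4 + 22)) = (143 + 368)/(-192 + 10*√(-4 + 22)) = 511/(-192 + 10*√18) = 511/(-192 + 10*(3*√2)) = 511/(-192 + 30*√2)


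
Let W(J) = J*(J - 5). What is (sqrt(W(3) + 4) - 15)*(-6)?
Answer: 90 - 6*I*sqrt(2) ≈ 90.0 - 8.4853*I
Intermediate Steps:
W(J) = J*(-5 + J)
(sqrt(W(3) + 4) - 15)*(-6) = (sqrt(3*(-5 + 3) + 4) - 15)*(-6) = (sqrt(3*(-2) + 4) - 15)*(-6) = (sqrt(-6 + 4) - 15)*(-6) = (sqrt(-2) - 15)*(-6) = (I*sqrt(2) - 15)*(-6) = (-15 + I*sqrt(2))*(-6) = 90 - 6*I*sqrt(2)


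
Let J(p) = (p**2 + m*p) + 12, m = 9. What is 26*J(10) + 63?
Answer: 5315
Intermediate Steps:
J(p) = 12 + p**2 + 9*p (J(p) = (p**2 + 9*p) + 12 = 12 + p**2 + 9*p)
26*J(10) + 63 = 26*(12 + 10**2 + 9*10) + 63 = 26*(12 + 100 + 90) + 63 = 26*202 + 63 = 5252 + 63 = 5315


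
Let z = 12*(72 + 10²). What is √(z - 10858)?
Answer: I*√8794 ≈ 93.776*I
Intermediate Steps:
z = 2064 (z = 12*(72 + 100) = 12*172 = 2064)
√(z - 10858) = √(2064 - 10858) = √(-8794) = I*√8794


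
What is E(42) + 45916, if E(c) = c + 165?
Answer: 46123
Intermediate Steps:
E(c) = 165 + c
E(42) + 45916 = (165 + 42) + 45916 = 207 + 45916 = 46123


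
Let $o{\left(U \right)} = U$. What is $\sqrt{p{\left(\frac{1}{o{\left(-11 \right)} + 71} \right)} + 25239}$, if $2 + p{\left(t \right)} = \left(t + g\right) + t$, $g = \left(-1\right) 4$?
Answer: $\frac{\sqrt{22709730}}{30} \approx 158.85$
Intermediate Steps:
$g = -4$
$p{\left(t \right)} = -6 + 2 t$ ($p{\left(t \right)} = -2 + \left(\left(t - 4\right) + t\right) = -2 + \left(\left(-4 + t\right) + t\right) = -2 + \left(-4 + 2 t\right) = -6 + 2 t$)
$\sqrt{p{\left(\frac{1}{o{\left(-11 \right)} + 71} \right)} + 25239} = \sqrt{\left(-6 + \frac{2}{-11 + 71}\right) + 25239} = \sqrt{\left(-6 + \frac{2}{60}\right) + 25239} = \sqrt{\left(-6 + 2 \cdot \frac{1}{60}\right) + 25239} = \sqrt{\left(-6 + \frac{1}{30}\right) + 25239} = \sqrt{- \frac{179}{30} + 25239} = \sqrt{\frac{756991}{30}} = \frac{\sqrt{22709730}}{30}$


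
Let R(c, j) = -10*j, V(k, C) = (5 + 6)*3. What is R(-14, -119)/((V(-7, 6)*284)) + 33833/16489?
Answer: 15304763/7024314 ≈ 2.1788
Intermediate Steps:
V(k, C) = 33 (V(k, C) = 11*3 = 33)
R(-14, -119)/((V(-7, 6)*284)) + 33833/16489 = (-10*(-119))/((33*284)) + 33833/16489 = 1190/9372 + 33833*(1/16489) = 1190*(1/9372) + 33833/16489 = 595/4686 + 33833/16489 = 15304763/7024314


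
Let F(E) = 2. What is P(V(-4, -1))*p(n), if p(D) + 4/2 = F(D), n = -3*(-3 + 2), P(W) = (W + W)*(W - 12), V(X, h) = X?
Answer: 0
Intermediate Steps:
P(W) = 2*W*(-12 + W) (P(W) = (2*W)*(-12 + W) = 2*W*(-12 + W))
n = 3 (n = -3*(-1) = 3)
p(D) = 0 (p(D) = -2 + 2 = 0)
P(V(-4, -1))*p(n) = (2*(-4)*(-12 - 4))*0 = (2*(-4)*(-16))*0 = 128*0 = 0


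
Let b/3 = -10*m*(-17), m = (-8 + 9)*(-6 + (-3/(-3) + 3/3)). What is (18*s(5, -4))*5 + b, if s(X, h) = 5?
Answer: -1590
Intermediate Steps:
m = -4 (m = 1*(-6 + (-3*(-⅓) + 3*(⅓))) = 1*(-6 + (1 + 1)) = 1*(-6 + 2) = 1*(-4) = -4)
b = -2040 (b = 3*(-10*(-4)*(-17)) = 3*(40*(-17)) = 3*(-680) = -2040)
(18*s(5, -4))*5 + b = (18*5)*5 - 2040 = 90*5 - 2040 = 450 - 2040 = -1590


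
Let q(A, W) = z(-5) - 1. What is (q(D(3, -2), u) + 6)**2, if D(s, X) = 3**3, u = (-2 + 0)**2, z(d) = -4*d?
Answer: 625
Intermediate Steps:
u = 4 (u = (-2)**2 = 4)
D(s, X) = 27
q(A, W) = 19 (q(A, W) = -4*(-5) - 1 = 20 - 1 = 19)
(q(D(3, -2), u) + 6)**2 = (19 + 6)**2 = 25**2 = 625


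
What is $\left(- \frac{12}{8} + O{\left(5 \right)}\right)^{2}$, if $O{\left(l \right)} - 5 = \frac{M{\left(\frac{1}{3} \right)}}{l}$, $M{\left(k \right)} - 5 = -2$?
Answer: $\frac{1681}{100} \approx 16.81$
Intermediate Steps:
$M{\left(k \right)} = 3$ ($M{\left(k \right)} = 5 - 2 = 3$)
$O{\left(l \right)} = 5 + \frac{3}{l}$
$\left(- \frac{12}{8} + O{\left(5 \right)}\right)^{2} = \left(- \frac{12}{8} + \left(5 + \frac{3}{5}\right)\right)^{2} = \left(\left(-12\right) \frac{1}{8} + \left(5 + 3 \cdot \frac{1}{5}\right)\right)^{2} = \left(- \frac{3}{2} + \left(5 + \frac{3}{5}\right)\right)^{2} = \left(- \frac{3}{2} + \frac{28}{5}\right)^{2} = \left(\frac{41}{10}\right)^{2} = \frac{1681}{100}$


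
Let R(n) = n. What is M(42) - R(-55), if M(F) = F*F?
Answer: 1819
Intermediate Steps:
M(F) = F²
M(42) - R(-55) = 42² - 1*(-55) = 1764 + 55 = 1819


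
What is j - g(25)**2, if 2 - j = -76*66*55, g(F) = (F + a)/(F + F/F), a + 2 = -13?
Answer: 46624033/169 ≈ 2.7588e+5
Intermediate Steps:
a = -15 (a = -2 - 13 = -15)
g(F) = (-15 + F)/(1 + F) (g(F) = (F - 15)/(F + F/F) = (-15 + F)/(F + 1) = (-15 + F)/(1 + F))
j = 275882 (j = 2 - (-76*66)*55 = 2 - (-5016)*55 = 2 - 1*(-275880) = 2 + 275880 = 275882)
j - g(25)**2 = 275882 - ((-15 + 25)/(1 + 25))**2 = 275882 - (10/26)**2 = 275882 - ((1/26)*10)**2 = 275882 - (5/13)**2 = 275882 - 1*25/169 = 275882 - 25/169 = 46624033/169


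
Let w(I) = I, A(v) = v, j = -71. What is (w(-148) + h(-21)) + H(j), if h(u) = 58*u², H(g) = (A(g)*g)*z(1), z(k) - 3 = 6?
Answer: 70799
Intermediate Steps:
z(k) = 9 (z(k) = 3 + 6 = 9)
H(g) = 9*g² (H(g) = (g*g)*9 = g²*9 = 9*g²)
(w(-148) + h(-21)) + H(j) = (-148 + 58*(-21)²) + 9*(-71)² = (-148 + 58*441) + 9*5041 = (-148 + 25578) + 45369 = 25430 + 45369 = 70799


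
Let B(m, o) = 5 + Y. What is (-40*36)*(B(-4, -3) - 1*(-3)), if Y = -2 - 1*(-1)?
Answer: -10080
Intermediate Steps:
Y = -1 (Y = -2 + 1 = -1)
B(m, o) = 4 (B(m, o) = 5 - 1 = 4)
(-40*36)*(B(-4, -3) - 1*(-3)) = (-40*36)*(4 - 1*(-3)) = -1440*(4 + 3) = -1440*7 = -10080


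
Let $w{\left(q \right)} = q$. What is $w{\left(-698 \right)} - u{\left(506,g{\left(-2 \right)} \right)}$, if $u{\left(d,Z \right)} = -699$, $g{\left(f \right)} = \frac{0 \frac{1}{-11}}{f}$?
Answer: $1$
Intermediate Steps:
$g{\left(f \right)} = 0$ ($g{\left(f \right)} = \frac{0 \left(- \frac{1}{11}\right)}{f} = \frac{0}{f} = 0$)
$w{\left(-698 \right)} - u{\left(506,g{\left(-2 \right)} \right)} = -698 - -699 = -698 + 699 = 1$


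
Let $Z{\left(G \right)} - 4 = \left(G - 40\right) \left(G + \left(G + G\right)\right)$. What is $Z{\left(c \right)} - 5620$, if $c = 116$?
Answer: $20832$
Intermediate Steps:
$Z{\left(G \right)} = 4 + 3 G \left(-40 + G\right)$ ($Z{\left(G \right)} = 4 + \left(G - 40\right) \left(G + \left(G + G\right)\right) = 4 + \left(-40 + G\right) \left(G + 2 G\right) = 4 + \left(-40 + G\right) 3 G = 4 + 3 G \left(-40 + G\right)$)
$Z{\left(c \right)} - 5620 = \left(4 - 13920 + 3 \cdot 116^{2}\right) - 5620 = \left(4 - 13920 + 3 \cdot 13456\right) - 5620 = \left(4 - 13920 + 40368\right) - 5620 = 26452 - 5620 = 20832$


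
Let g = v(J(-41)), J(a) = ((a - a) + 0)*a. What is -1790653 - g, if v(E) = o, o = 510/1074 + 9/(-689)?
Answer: -220843082097/123331 ≈ -1.7907e+6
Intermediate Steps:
J(a) = 0 (J(a) = (0 + 0)*a = 0*a = 0)
o = 56954/123331 (o = 510*(1/1074) + 9*(-1/689) = 85/179 - 9/689 = 56954/123331 ≈ 0.46180)
v(E) = 56954/123331
g = 56954/123331 ≈ 0.46180
-1790653 - g = -1790653 - 1*56954/123331 = -1790653 - 56954/123331 = -220843082097/123331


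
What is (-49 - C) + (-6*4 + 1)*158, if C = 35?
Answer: -3718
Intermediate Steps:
(-49 - C) + (-6*4 + 1)*158 = (-49 - 1*35) + (-6*4 + 1)*158 = (-49 - 35) + (-24 + 1)*158 = -84 - 23*158 = -84 - 3634 = -3718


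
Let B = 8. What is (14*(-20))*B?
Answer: -2240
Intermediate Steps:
(14*(-20))*B = (14*(-20))*8 = -280*8 = -2240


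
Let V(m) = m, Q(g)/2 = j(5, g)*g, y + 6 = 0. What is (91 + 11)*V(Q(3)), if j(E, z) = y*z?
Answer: -11016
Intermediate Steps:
y = -6 (y = -6 + 0 = -6)
j(E, z) = -6*z
Q(g) = -12*g² (Q(g) = 2*((-6*g)*g) = 2*(-6*g²) = -12*g²)
(91 + 11)*V(Q(3)) = (91 + 11)*(-12*3²) = 102*(-12*9) = 102*(-108) = -11016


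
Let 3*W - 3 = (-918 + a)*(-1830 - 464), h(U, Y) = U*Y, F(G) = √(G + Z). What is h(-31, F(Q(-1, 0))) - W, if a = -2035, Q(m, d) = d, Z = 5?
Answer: -6774185/3 - 31*√5 ≈ -2.2581e+6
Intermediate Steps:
F(G) = √(5 + G) (F(G) = √(G + 5) = √(5 + G))
W = 6774185/3 (W = 1 + ((-918 - 2035)*(-1830 - 464))/3 = 1 + (-2953*(-2294))/3 = 1 + (⅓)*6774182 = 1 + 6774182/3 = 6774185/3 ≈ 2.2581e+6)
h(-31, F(Q(-1, 0))) - W = -31*√(5 + 0) - 1*6774185/3 = -31*√5 - 6774185/3 = -6774185/3 - 31*√5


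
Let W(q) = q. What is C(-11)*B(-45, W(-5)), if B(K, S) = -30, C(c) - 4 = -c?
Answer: -450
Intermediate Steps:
C(c) = 4 - c
C(-11)*B(-45, W(-5)) = (4 - 1*(-11))*(-30) = (4 + 11)*(-30) = 15*(-30) = -450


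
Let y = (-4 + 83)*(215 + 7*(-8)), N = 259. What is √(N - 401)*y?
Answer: 12561*I*√142 ≈ 1.4968e+5*I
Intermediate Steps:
y = 12561 (y = 79*(215 - 56) = 79*159 = 12561)
√(N - 401)*y = √(259 - 401)*12561 = √(-142)*12561 = (I*√142)*12561 = 12561*I*√142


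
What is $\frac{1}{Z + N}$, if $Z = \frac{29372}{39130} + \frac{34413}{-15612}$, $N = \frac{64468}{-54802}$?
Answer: $- \frac{398552477180}{1048201087773} \approx -0.38023$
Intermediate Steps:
$N = - \frac{32234}{27401}$ ($N = 64468 \left(- \frac{1}{54802}\right) = - \frac{32234}{27401} \approx -1.1764$)
$Z = - \frac{21143453}{14545180}$ ($Z = 29372 \cdot \frac{1}{39130} + 34413 \left(- \frac{1}{15612}\right) = \frac{2098}{2795} - \frac{11471}{5204} = - \frac{21143453}{14545180} \approx -1.4536$)
$\frac{1}{Z + N} = \frac{1}{- \frac{21143453}{14545180} - \frac{32234}{27401}} = \frac{1}{- \frac{1048201087773}{398552477180}} = - \frac{398552477180}{1048201087773}$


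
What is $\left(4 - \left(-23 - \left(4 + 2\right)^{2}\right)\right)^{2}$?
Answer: $3969$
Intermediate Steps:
$\left(4 - \left(-23 - \left(4 + 2\right)^{2}\right)\right)^{2} = \left(4 + \left(6^{2} + 23\right)\right)^{2} = \left(4 + \left(36 + 23\right)\right)^{2} = \left(4 + 59\right)^{2} = 63^{2} = 3969$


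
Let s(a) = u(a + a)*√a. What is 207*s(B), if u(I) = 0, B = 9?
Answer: 0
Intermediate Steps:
s(a) = 0 (s(a) = 0*√a = 0)
207*s(B) = 207*0 = 0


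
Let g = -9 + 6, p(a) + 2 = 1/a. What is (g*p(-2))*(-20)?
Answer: -150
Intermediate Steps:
p(a) = -2 + 1/a
g = -3
(g*p(-2))*(-20) = -3*(-2 + 1/(-2))*(-20) = -3*(-2 - ½)*(-20) = -3*(-5/2)*(-20) = (15/2)*(-20) = -150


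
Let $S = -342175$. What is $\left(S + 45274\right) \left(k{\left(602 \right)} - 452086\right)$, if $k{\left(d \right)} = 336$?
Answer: $134125026750$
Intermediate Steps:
$\left(S + 45274\right) \left(k{\left(602 \right)} - 452086\right) = \left(-342175 + 45274\right) \left(336 - 452086\right) = \left(-296901\right) \left(-451750\right) = 134125026750$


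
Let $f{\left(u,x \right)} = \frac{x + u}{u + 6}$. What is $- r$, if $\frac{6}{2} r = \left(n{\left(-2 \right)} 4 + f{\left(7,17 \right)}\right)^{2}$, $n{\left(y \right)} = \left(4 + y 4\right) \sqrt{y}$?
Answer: $\frac{85952}{507} + \frac{256 i \sqrt{2}}{13} \approx 169.53 + 27.849 i$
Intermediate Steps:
$n{\left(y \right)} = \sqrt{y} \left(4 + 4 y\right)$ ($n{\left(y \right)} = \left(4 + 4 y\right) \sqrt{y} = \sqrt{y} \left(4 + 4 y\right)$)
$f{\left(u,x \right)} = \frac{u + x}{6 + u}$
$r = \frac{\left(\frac{24}{13} - 16 i \sqrt{2}\right)^{2}}{3}$ ($r = \frac{\left(4 \sqrt{-2} \left(1 - 2\right) 4 + \frac{7 + 17}{6 + 7}\right)^{2}}{3} = \frac{\left(4 i \sqrt{2} \left(-1\right) 4 + \frac{1}{13} \cdot 24\right)^{2}}{3} = \frac{\left(- 4 i \sqrt{2} \cdot 4 + \frac{1}{13} \cdot 24\right)^{2}}{3} = \frac{\left(- 16 i \sqrt{2} + \frac{24}{13}\right)^{2}}{3} = \frac{\left(\frac{24}{13} - 16 i \sqrt{2}\right)^{2}}{3} \approx -169.53 - 27.849 i$)
$- r = - (- \frac{85952}{507} - \frac{256 i \sqrt{2}}{13}) = \frac{85952}{507} + \frac{256 i \sqrt{2}}{13}$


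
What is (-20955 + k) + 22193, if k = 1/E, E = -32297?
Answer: 39983685/32297 ≈ 1238.0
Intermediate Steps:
k = -1/32297 (k = 1/(-32297) = -1/32297 ≈ -3.0963e-5)
(-20955 + k) + 22193 = (-20955 - 1/32297) + 22193 = -676783636/32297 + 22193 = 39983685/32297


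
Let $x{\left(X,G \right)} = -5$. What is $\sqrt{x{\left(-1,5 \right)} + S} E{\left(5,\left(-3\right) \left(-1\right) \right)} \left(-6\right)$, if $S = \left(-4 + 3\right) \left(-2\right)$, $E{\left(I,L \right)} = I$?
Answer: $- 30 i \sqrt{3} \approx - 51.962 i$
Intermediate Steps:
$S = 2$ ($S = \left(-1\right) \left(-2\right) = 2$)
$\sqrt{x{\left(-1,5 \right)} + S} E{\left(5,\left(-3\right) \left(-1\right) \right)} \left(-6\right) = \sqrt{-5 + 2} \cdot 5 \left(-6\right) = \sqrt{-3} \cdot 5 \left(-6\right) = i \sqrt{3} \cdot 5 \left(-6\right) = 5 i \sqrt{3} \left(-6\right) = - 30 i \sqrt{3}$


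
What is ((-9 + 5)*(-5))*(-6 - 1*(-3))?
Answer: -60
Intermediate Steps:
((-9 + 5)*(-5))*(-6 - 1*(-3)) = (-4*(-5))*(-6 + 3) = 20*(-3) = -60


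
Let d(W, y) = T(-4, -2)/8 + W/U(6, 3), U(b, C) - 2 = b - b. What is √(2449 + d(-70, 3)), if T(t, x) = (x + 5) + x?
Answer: √38626/4 ≈ 49.134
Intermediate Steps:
U(b, C) = 2 (U(b, C) = 2 + (b - b) = 2 + 0 = 2)
T(t, x) = 5 + 2*x (T(t, x) = (5 + x) + x = 5 + 2*x)
d(W, y) = ⅛ + W/2 (d(W, y) = (5 + 2*(-2))/8 + W/2 = (5 - 4)*(⅛) + W*(½) = 1*(⅛) + W/2 = ⅛ + W/2)
√(2449 + d(-70, 3)) = √(2449 + (⅛ + (½)*(-70))) = √(2449 + (⅛ - 35)) = √(2449 - 279/8) = √(19313/8) = √38626/4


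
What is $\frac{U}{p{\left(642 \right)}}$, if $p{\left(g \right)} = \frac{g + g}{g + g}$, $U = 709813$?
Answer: $709813$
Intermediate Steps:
$p{\left(g \right)} = 1$ ($p{\left(g \right)} = \frac{2 g}{2 g} = 2 g \frac{1}{2 g} = 1$)
$\frac{U}{p{\left(642 \right)}} = \frac{709813}{1} = 709813 \cdot 1 = 709813$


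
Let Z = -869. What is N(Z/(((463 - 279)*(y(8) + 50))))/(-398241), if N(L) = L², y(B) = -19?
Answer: -755161/12957016251456 ≈ -5.8282e-8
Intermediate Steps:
N(Z/(((463 - 279)*(y(8) + 50))))/(-398241) = (-869*1/((-19 + 50)*(463 - 279)))²/(-398241) = (-869/(184*31))²*(-1/398241) = (-869/5704)²*(-1/398241) = (755161/32535616)*(-1/398241) = -755161/12957016251456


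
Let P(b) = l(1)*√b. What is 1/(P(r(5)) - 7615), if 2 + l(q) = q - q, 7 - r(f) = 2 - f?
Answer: -1523/11597637 + 2*√10/57988185 ≈ -0.00013121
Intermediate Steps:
r(f) = 5 + f (r(f) = 7 - (2 - f) = 7 + (-2 + f) = 5 + f)
l(q) = -2 (l(q) = -2 + (q - q) = -2 + 0 = -2)
P(b) = -2*√b
1/(P(r(5)) - 7615) = 1/(-2*√(5 + 5) - 7615) = 1/(-2*√10 - 7615) = 1/(-7615 - 2*√10)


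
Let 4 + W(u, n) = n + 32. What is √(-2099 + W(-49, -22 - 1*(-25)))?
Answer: 2*I*√517 ≈ 45.475*I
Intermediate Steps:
W(u, n) = 28 + n (W(u, n) = -4 + (n + 32) = -4 + (32 + n) = 28 + n)
√(-2099 + W(-49, -22 - 1*(-25))) = √(-2099 + (28 + (-22 - 1*(-25)))) = √(-2099 + (28 + (-22 + 25))) = √(-2099 + (28 + 3)) = √(-2099 + 31) = √(-2068) = 2*I*√517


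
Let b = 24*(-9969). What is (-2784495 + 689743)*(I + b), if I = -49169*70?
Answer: 7710962260672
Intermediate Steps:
b = -239256
I = -3441830
(-2784495 + 689743)*(I + b) = (-2784495 + 689743)*(-3441830 - 239256) = -2094752*(-3681086) = 7710962260672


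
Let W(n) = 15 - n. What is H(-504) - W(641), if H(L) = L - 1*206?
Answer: -84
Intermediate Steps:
H(L) = -206 + L (H(L) = L - 206 = -206 + L)
H(-504) - W(641) = (-206 - 504) - (15 - 1*641) = -710 - (15 - 641) = -710 - 1*(-626) = -710 + 626 = -84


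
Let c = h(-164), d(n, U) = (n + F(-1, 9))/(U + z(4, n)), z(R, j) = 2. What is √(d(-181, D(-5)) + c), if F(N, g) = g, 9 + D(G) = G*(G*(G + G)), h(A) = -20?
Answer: 6*I*√35466/257 ≈ 4.3967*I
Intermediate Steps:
D(G) = -9 + 2*G³ (D(G) = -9 + G*(G*(G + G)) = -9 + G*(G*(2*G)) = -9 + G*(2*G²) = -9 + 2*G³)
d(n, U) = (9 + n)/(2 + U) (d(n, U) = (n + 9)/(U + 2) = (9 + n)/(2 + U))
c = -20
√(d(-181, D(-5)) + c) = √((9 - 181)/(2 + (-9 + 2*(-5)³)) - 20) = √(-172/(2 + (-9 + 2*(-125))) - 20) = √(-172/(2 + (-9 - 250)) - 20) = √(-172/(2 - 259) - 20) = √(-172/(-257) - 20) = √(-1/257*(-172) - 20) = √(172/257 - 20) = √(-4968/257) = 6*I*√35466/257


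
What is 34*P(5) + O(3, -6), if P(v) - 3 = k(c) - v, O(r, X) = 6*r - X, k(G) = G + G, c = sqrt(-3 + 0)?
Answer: -44 + 68*I*sqrt(3) ≈ -44.0 + 117.78*I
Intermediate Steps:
c = I*sqrt(3) (c = sqrt(-3) = I*sqrt(3) ≈ 1.732*I)
k(G) = 2*G
O(r, X) = -X + 6*r
P(v) = 3 - v + 2*I*sqrt(3) (P(v) = 3 + (2*(I*sqrt(3)) - v) = 3 + (2*I*sqrt(3) - v) = 3 + (-v + 2*I*sqrt(3)) = 3 - v + 2*I*sqrt(3))
34*P(5) + O(3, -6) = 34*(3 - 1*5 + 2*I*sqrt(3)) + (-1*(-6) + 6*3) = 34*(3 - 5 + 2*I*sqrt(3)) + (6 + 18) = 34*(-2 + 2*I*sqrt(3)) + 24 = (-68 + 68*I*sqrt(3)) + 24 = -44 + 68*I*sqrt(3)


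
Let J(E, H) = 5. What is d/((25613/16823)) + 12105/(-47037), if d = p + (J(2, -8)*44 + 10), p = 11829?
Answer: 3180672756748/401586227 ≈ 7920.3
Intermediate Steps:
d = 12059 (d = 11829 + (5*44 + 10) = 11829 + (220 + 10) = 11829 + 230 = 12059)
d/((25613/16823)) + 12105/(-47037) = 12059/((25613/16823)) + 12105/(-47037) = 12059/((25613*(1/16823))) + 12105*(-1/47037) = 12059/(25613/16823) - 4035/15679 = 12059*(16823/25613) - 4035/15679 = 202868557/25613 - 4035/15679 = 3180672756748/401586227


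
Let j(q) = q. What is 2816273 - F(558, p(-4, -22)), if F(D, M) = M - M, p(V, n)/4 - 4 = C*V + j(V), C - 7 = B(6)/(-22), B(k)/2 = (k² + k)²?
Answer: 2816273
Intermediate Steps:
B(k) = 2*(k + k²)² (B(k) = 2*(k² + k)² = 2*(k + k²)²)
C = -1687/11 (C = 7 + (2*6²*(1 + 6)²)/(-22) = 7 + (2*36*7²)*(-1/22) = 7 + (2*36*49)*(-1/22) = 7 + 3528*(-1/22) = 7 - 1764/11 = -1687/11 ≈ -153.36)
p(V, n) = 16 - 6704*V/11 (p(V, n) = 16 + 4*(-1687*V/11 + V) = 16 + 4*(-1676*V/11) = 16 - 6704*V/11)
F(D, M) = 0
2816273 - F(558, p(-4, -22)) = 2816273 - 1*0 = 2816273 + 0 = 2816273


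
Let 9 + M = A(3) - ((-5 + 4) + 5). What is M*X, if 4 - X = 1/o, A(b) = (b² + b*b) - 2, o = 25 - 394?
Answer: 1477/123 ≈ 12.008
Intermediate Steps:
o = -369
A(b) = -2 + 2*b² (A(b) = (b² + b²) - 2 = 2*b² - 2 = -2 + 2*b²)
M = 3 (M = -9 + ((-2 + 2*3²) - ((-5 + 4) + 5)) = -9 + ((-2 + 2*9) - (-1 + 5)) = -9 + ((-2 + 18) - 1*4) = -9 + (16 - 4) = -9 + 12 = 3)
X = 1477/369 (X = 4 - 1/(-369) = 4 - 1*(-1/369) = 4 + 1/369 = 1477/369 ≈ 4.0027)
M*X = 3*(1477/369) = 1477/123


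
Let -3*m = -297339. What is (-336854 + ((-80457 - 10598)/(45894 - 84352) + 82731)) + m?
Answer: -5961283525/38458 ≈ -1.5501e+5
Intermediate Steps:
m = 99113 (m = -1/3*(-297339) = 99113)
(-336854 + ((-80457 - 10598)/(45894 - 84352) + 82731)) + m = (-336854 + ((-80457 - 10598)/(45894 - 84352) + 82731)) + 99113 = (-336854 + (-91055/(-38458) + 82731)) + 99113 = (-336854 + (-91055*(-1/38458) + 82731)) + 99113 = (-336854 + (91055/38458 + 82731)) + 99113 = (-336854 + 3181759853/38458) + 99113 = -9772971279/38458 + 99113 = -5961283525/38458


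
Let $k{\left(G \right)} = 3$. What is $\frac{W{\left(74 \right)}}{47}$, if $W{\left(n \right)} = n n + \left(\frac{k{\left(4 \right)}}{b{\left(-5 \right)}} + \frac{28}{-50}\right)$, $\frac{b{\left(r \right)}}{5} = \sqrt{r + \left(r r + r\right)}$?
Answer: $\frac{136886}{1175} + \frac{\sqrt{15}}{1175} \approx 116.5$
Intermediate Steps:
$b{\left(r \right)} = 5 \sqrt{r^{2} + 2 r}$ ($b{\left(r \right)} = 5 \sqrt{r + \left(r r + r\right)} = 5 \sqrt{r + \left(r^{2} + r\right)} = 5 \sqrt{r + \left(r + r^{2}\right)} = 5 \sqrt{r^{2} + 2 r}$)
$W{\left(n \right)} = - \frac{14}{25} + n^{2} + \frac{\sqrt{15}}{25}$ ($W{\left(n \right)} = n n + \left(\frac{3}{5 \sqrt{- 5 \left(2 - 5\right)}} + \frac{28}{-50}\right) = n^{2} + \left(\frac{3}{5 \sqrt{\left(-5\right) \left(-3\right)}} + 28 \left(- \frac{1}{50}\right)\right) = n^{2} - \left(\frac{14}{25} - \frac{3}{5 \sqrt{15}}\right) = n^{2} - \left(\frac{14}{25} - 3 \frac{\sqrt{15}}{75}\right) = n^{2} - \left(\frac{14}{25} - \frac{\sqrt{15}}{25}\right) = - \frac{14}{25} + n^{2} + \frac{\sqrt{15}}{25}$)
$\frac{W{\left(74 \right)}}{47} = \frac{- \frac{14}{25} + 74^{2} + \frac{\sqrt{15}}{25}}{47} = \left(- \frac{14}{25} + 5476 + \frac{\sqrt{15}}{25}\right) \frac{1}{47} = \left(\frac{136886}{25} + \frac{\sqrt{15}}{25}\right) \frac{1}{47} = \frac{136886}{1175} + \frac{\sqrt{15}}{1175}$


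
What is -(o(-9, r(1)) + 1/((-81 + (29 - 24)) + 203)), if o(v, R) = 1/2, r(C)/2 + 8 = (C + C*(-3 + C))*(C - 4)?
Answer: -129/254 ≈ -0.50787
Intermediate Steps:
r(C) = -16 + 2*(-4 + C)*(C + C*(-3 + C)) (r(C) = -16 + 2*((C + C*(-3 + C))*(C - 4)) = -16 + 2*((C + C*(-3 + C))*(-4 + C)) = -16 + 2*((-4 + C)*(C + C*(-3 + C))) = -16 + 2*(-4 + C)*(C + C*(-3 + C)))
o(v, R) = 1/2
-(o(-9, r(1)) + 1/((-81 + (29 - 24)) + 203)) = -(1/2 + 1/((-81 + (29 - 24)) + 203)) = -(1/2 + 1/((-81 + 5) + 203)) = -(1/2 + 1/(-76 + 203)) = -(1/2 + 1/127) = -1*129/254 = -129/254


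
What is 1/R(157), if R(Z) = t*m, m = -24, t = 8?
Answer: -1/192 ≈ -0.0052083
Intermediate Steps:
R(Z) = -192 (R(Z) = 8*(-24) = -192)
1/R(157) = 1/(-192) = -1/192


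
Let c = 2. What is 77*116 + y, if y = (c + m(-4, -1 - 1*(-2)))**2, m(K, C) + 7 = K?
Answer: 9013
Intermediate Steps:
m(K, C) = -7 + K
y = 81 (y = (2 + (-7 - 4))**2 = (2 - 11)**2 = (-9)**2 = 81)
77*116 + y = 77*116 + 81 = 8932 + 81 = 9013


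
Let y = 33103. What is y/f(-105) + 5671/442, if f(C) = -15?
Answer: -14546461/6630 ≈ -2194.0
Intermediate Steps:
y/f(-105) + 5671/442 = 33103/(-15) + 5671/442 = 33103*(-1/15) + 5671*(1/442) = -33103/15 + 5671/442 = -14546461/6630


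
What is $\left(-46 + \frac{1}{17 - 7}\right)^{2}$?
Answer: $\frac{210681}{100} \approx 2106.8$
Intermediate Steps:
$\left(-46 + \frac{1}{17 - 7}\right)^{2} = \left(-46 + \frac{1}{10}\right)^{2} = \left(- \frac{459}{10}\right)^{2} = \frac{210681}{100}$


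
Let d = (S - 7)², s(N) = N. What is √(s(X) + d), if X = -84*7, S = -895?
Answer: 2*√203254 ≈ 901.67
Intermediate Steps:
X = -588
d = 813604 (d = (-895 - 7)² = (-902)² = 813604)
√(s(X) + d) = √(-588 + 813604) = √813016 = 2*√203254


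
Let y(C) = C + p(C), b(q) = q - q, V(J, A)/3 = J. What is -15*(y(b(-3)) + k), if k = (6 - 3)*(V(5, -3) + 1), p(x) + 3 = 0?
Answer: -675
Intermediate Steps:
V(J, A) = 3*J
b(q) = 0
p(x) = -3 (p(x) = -3 + 0 = -3)
k = 48 (k = (6 - 3)*(3*5 + 1) = 3*(15 + 1) = 3*16 = 48)
y(C) = -3 + C (y(C) = C - 3 = -3 + C)
-15*(y(b(-3)) + k) = -15*((-3 + 0) + 48) = -15*(-3 + 48) = -15*45 = -675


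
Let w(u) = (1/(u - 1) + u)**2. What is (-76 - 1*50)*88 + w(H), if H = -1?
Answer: -44343/4 ≈ -11086.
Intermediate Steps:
w(u) = (u + 1/(-1 + u))**2 (w(u) = (1/(-1 + u) + u)**2 = (u + 1/(-1 + u))**2)
(-76 - 1*50)*88 + w(H) = (-76 - 1*50)*88 + (1 + (-1)**2 - 1*(-1))**2/(-1 - 1)**2 = (-76 - 50)*88 + (1 + 1 + 1)**2/(-2)**2 = -126*88 + (1/4)*3**2 = -11088 + (1/4)*9 = -11088 + 9/4 = -44343/4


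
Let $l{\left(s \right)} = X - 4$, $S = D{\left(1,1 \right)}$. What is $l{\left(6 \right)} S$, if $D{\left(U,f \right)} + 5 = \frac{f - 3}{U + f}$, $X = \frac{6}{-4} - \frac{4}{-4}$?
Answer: $27$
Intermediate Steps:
$X = - \frac{1}{2}$ ($X = 6 \left(- \frac{1}{4}\right) - -1 = - \frac{3}{2} + 1 = - \frac{1}{2} \approx -0.5$)
$D{\left(U,f \right)} = -5 + \frac{-3 + f}{U + f}$ ($D{\left(U,f \right)} = -5 + \frac{f - 3}{U + f} = -5 + \frac{-3 + f}{U + f}$)
$S = -6$ ($S = \frac{-3 - 5 - 4}{1 + 1} = \frac{-3 - 5 - 4}{2} = \frac{1}{2} \left(-12\right) = -6$)
$l{\left(s \right)} = - \frac{9}{2}$ ($l{\left(s \right)} = - \frac{1}{2} - 4 = - \frac{9}{2}$)
$l{\left(6 \right)} S = \left(- \frac{9}{2}\right) \left(-6\right) = 27$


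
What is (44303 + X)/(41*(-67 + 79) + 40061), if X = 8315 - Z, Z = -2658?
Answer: 55276/40553 ≈ 1.3631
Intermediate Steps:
X = 10973 (X = 8315 - 1*(-2658) = 8315 + 2658 = 10973)
(44303 + X)/(41*(-67 + 79) + 40061) = (44303 + 10973)/(41*(-67 + 79) + 40061) = 55276/(41*12 + 40061) = 55276/(492 + 40061) = 55276/40553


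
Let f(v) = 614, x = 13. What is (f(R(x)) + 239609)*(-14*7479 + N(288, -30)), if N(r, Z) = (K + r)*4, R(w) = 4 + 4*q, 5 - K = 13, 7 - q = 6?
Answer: -24883739678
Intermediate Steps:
q = 1 (q = 7 - 1*6 = 7 - 6 = 1)
K = -8 (K = 5 - 1*13 = 5 - 13 = -8)
R(w) = 8 (R(w) = 4 + 4*1 = 4 + 4 = 8)
N(r, Z) = -32 + 4*r (N(r, Z) = (-8 + r)*4 = -32 + 4*r)
(f(R(x)) + 239609)*(-14*7479 + N(288, -30)) = (614 + 239609)*(-14*7479 + (-32 + 4*288)) = 240223*(-104706 + (-32 + 1152)) = 240223*(-104706 + 1120) = 240223*(-103586) = -24883739678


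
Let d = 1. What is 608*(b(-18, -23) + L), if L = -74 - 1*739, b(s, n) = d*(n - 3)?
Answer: -510112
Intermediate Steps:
b(s, n) = -3 + n (b(s, n) = 1*(n - 3) = 1*(-3 + n) = -3 + n)
L = -813 (L = -74 - 739 = -813)
608*(b(-18, -23) + L) = 608*((-3 - 23) - 813) = 608*(-26 - 813) = 608*(-839) = -510112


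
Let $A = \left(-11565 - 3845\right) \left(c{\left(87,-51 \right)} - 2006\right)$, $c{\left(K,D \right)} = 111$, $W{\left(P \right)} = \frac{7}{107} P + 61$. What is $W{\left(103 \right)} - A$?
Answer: $- \frac{3124601402}{107} \approx -2.9202 \cdot 10^{7}$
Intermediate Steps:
$W{\left(P \right)} = 61 + \frac{7 P}{107}$ ($W{\left(P \right)} = 7 \cdot \frac{1}{107} P + 61 = \frac{7 P}{107} + 61 = 61 + \frac{7 P}{107}$)
$A = 29201950$ ($A = \left(-11565 - 3845\right) \left(111 - 2006\right) = \left(-15410\right) \left(-1895\right) = 29201950$)
$W{\left(103 \right)} - A = \left(61 + \frac{7}{107} \cdot 103\right) - 29201950 = \left(61 + \frac{721}{107}\right) - 29201950 = \frac{7248}{107} - 29201950 = - \frac{3124601402}{107}$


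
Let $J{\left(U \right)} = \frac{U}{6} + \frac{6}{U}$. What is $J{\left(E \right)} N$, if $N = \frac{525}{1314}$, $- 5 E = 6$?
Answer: $- \frac{455}{219} \approx -2.0776$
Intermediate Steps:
$E = - \frac{6}{5}$ ($E = \left(- \frac{1}{5}\right) 6 = - \frac{6}{5} \approx -1.2$)
$J{\left(U \right)} = \frac{6}{U} + \frac{U}{6}$ ($J{\left(U \right)} = U \frac{1}{6} + \frac{6}{U} = \frac{U}{6} + \frac{6}{U} = \frac{6}{U} + \frac{U}{6}$)
$N = \frac{175}{438}$ ($N = 525 \cdot \frac{1}{1314} = \frac{175}{438} \approx 0.39954$)
$J{\left(E \right)} N = \left(\frac{6}{- \frac{6}{5}} + \frac{1}{6} \left(- \frac{6}{5}\right)\right) \frac{175}{438} = \left(6 \left(- \frac{5}{6}\right) - \frac{1}{5}\right) \frac{175}{438} = \left(-5 - \frac{1}{5}\right) \frac{175}{438} = \left(- \frac{26}{5}\right) \frac{175}{438} = - \frac{455}{219}$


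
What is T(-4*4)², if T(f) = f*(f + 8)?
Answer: 16384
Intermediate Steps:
T(f) = f*(8 + f)
T(-4*4)² = ((-4*4)*(8 - 4*4))² = (-16*(8 - 16))² = (-16*(-8))² = 128² = 16384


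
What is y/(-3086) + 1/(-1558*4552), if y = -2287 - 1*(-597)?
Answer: 5992751977/10942980688 ≈ 0.54763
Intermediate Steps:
y = -1690 (y = -2287 + 597 = -1690)
y/(-3086) + 1/(-1558*4552) = -1690/(-3086) + 1/(-1558*4552) = -1690*(-1/3086) - 1/1558*1/4552 = 845/1543 - 1/7092016 = 5992751977/10942980688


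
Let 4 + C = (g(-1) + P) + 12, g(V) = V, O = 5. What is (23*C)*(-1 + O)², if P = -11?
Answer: -1472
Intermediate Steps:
C = -4 (C = -4 + ((-1 - 11) + 12) = -4 + (-12 + 12) = -4 + 0 = -4)
(23*C)*(-1 + O)² = (23*(-4))*(-1 + 5)² = -92*4² = -92*16 = -1472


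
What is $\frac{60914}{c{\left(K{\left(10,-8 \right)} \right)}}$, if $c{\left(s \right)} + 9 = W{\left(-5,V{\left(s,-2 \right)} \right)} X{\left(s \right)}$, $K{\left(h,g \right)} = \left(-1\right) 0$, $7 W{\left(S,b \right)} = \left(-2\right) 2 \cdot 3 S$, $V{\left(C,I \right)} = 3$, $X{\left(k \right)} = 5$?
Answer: $\frac{426398}{237} \approx 1799.1$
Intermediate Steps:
$W{\left(S,b \right)} = - \frac{12 S}{7}$ ($W{\left(S,b \right)} = \frac{\left(-2\right) 2 \cdot 3 S}{7} = \frac{\left(-4\right) 3 S}{7} = \frac{\left(-12\right) S}{7} = - \frac{12 S}{7}$)
$K{\left(h,g \right)} = 0$
$c{\left(s \right)} = \frac{237}{7}$ ($c{\left(s \right)} = -9 + \left(- \frac{12}{7}\right) \left(-5\right) 5 = -9 + \frac{60}{7} \cdot 5 = -9 + \frac{300}{7} = \frac{237}{7}$)
$\frac{60914}{c{\left(K{\left(10,-8 \right)} \right)}} = \frac{60914}{\frac{237}{7}} = 60914 \cdot \frac{7}{237} = \frac{426398}{237}$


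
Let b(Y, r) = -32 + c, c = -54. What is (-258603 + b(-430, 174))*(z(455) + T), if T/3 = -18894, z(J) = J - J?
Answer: 14663009898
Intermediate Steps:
z(J) = 0
T = -56682 (T = 3*(-18894) = -56682)
b(Y, r) = -86 (b(Y, r) = -32 - 54 = -86)
(-258603 + b(-430, 174))*(z(455) + T) = (-258603 - 86)*(0 - 56682) = -258689*(-56682) = 14663009898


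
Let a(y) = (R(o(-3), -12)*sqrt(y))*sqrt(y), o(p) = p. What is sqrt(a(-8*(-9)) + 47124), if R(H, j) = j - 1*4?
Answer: 6*sqrt(1277) ≈ 214.41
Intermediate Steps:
R(H, j) = -4 + j (R(H, j) = j - 4 = -4 + j)
a(y) = -16*y (a(y) = ((-4 - 12)*sqrt(y))*sqrt(y) = (-16*sqrt(y))*sqrt(y) = -16*y)
sqrt(a(-8*(-9)) + 47124) = sqrt(-(-128)*(-9) + 47124) = sqrt(-16*72 + 47124) = sqrt(-1152 + 47124) = sqrt(45972) = 6*sqrt(1277)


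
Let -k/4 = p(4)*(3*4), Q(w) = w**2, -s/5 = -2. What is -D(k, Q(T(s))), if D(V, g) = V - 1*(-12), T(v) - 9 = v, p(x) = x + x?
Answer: 372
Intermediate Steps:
p(x) = 2*x
s = 10 (s = -5*(-2) = 10)
T(v) = 9 + v
k = -384 (k = -4*2*4*3*4 = -32*12 = -4*96 = -384)
D(V, g) = 12 + V (D(V, g) = V + 12 = 12 + V)
-D(k, Q(T(s))) = -(12 - 384) = -1*(-372) = 372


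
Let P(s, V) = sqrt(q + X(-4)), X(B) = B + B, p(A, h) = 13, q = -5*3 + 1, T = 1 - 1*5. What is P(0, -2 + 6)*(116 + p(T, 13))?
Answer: 129*I*sqrt(22) ≈ 605.06*I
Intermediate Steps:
T = -4 (T = 1 - 5 = -4)
q = -14 (q = -15 + 1 = -14)
X(B) = 2*B
P(s, V) = I*sqrt(22) (P(s, V) = sqrt(-14 + 2*(-4)) = sqrt(-14 - 8) = sqrt(-22) = I*sqrt(22))
P(0, -2 + 6)*(116 + p(T, 13)) = (I*sqrt(22))*(116 + 13) = (I*sqrt(22))*129 = 129*I*sqrt(22)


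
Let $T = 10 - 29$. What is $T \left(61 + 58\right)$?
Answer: $-2261$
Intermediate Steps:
$T = -19$
$T \left(61 + 58\right) = - 19 \left(61 + 58\right) = \left(-19\right) 119 = -2261$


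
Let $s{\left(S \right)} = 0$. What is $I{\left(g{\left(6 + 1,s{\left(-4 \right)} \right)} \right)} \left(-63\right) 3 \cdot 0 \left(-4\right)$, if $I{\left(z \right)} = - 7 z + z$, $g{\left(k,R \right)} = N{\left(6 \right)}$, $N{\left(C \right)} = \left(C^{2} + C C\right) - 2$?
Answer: $0$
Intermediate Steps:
$N{\left(C \right)} = -2 + 2 C^{2}$ ($N{\left(C \right)} = \left(C^{2} + C^{2}\right) - 2 = 2 C^{2} - 2 = -2 + 2 C^{2}$)
$g{\left(k,R \right)} = 70$ ($g{\left(k,R \right)} = -2 + 2 \cdot 6^{2} = -2 + 2 \cdot 36 = -2 + 72 = 70$)
$I{\left(z \right)} = - 6 z$
$I{\left(g{\left(6 + 1,s{\left(-4 \right)} \right)} \right)} \left(-63\right) 3 \cdot 0 \left(-4\right) = \left(-6\right) 70 \left(-63\right) 3 \cdot 0 \left(-4\right) = \left(-420\right) \left(-63\right) 0 \left(-4\right) = 26460 \cdot 0 = 0$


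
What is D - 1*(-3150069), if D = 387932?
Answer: 3538001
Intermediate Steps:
D - 1*(-3150069) = 387932 - 1*(-3150069) = 387932 + 3150069 = 3538001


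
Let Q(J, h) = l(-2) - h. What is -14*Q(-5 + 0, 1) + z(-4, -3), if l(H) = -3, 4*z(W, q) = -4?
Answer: 55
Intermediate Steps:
z(W, q) = -1 (z(W, q) = (1/4)*(-4) = -1)
Q(J, h) = -3 - h
-14*Q(-5 + 0, 1) + z(-4, -3) = -14*(-3 - 1*1) - 1 = -14*(-3 - 1) - 1 = -14*(-4) - 1 = 56 - 1 = 55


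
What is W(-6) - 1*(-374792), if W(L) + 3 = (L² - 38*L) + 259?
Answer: 375312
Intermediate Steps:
W(L) = 256 + L² - 38*L (W(L) = -3 + ((L² - 38*L) + 259) = -3 + (259 + L² - 38*L) = 256 + L² - 38*L)
W(-6) - 1*(-374792) = (256 + (-6)² - 38*(-6)) - 1*(-374792) = (256 + 36 + 228) + 374792 = 520 + 374792 = 375312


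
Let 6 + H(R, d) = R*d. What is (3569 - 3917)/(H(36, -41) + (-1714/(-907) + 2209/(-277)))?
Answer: 29143724/124621661 ≈ 0.23386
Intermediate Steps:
H(R, d) = -6 + R*d
(3569 - 3917)/(H(36, -41) + (-1714/(-907) + 2209/(-277))) = (3569 - 3917)/((-6 + 36*(-41)) + (-1714/(-907) + 2209/(-277))) = -348/((-6 - 1476) + (-1714*(-1/907) + 2209*(-1/277))) = -348/(-1482 + (1714/907 - 2209/277)) = -348/(-1482 - 1528785/251239) = -348/(-373864983/251239) = -348*(-251239/373864983) = 29143724/124621661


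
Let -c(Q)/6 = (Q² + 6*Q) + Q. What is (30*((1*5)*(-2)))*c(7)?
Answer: 176400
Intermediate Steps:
c(Q) = -42*Q - 6*Q² (c(Q) = -6*((Q² + 6*Q) + Q) = -6*(Q² + 7*Q) = -42*Q - 6*Q²)
(30*((1*5)*(-2)))*c(7) = (30*((1*5)*(-2)))*(-6*7*(7 + 7)) = (30*(5*(-2)))*(-6*7*14) = (30*(-10))*(-588) = -300*(-588) = 176400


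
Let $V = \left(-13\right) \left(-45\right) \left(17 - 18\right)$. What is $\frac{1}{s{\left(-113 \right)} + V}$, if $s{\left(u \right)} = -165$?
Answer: $- \frac{1}{750} \approx -0.0013333$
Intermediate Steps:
$V = -585$ ($V = 585 \left(17 - 18\right) = 585 \left(-1\right) = -585$)
$\frac{1}{s{\left(-113 \right)} + V} = \frac{1}{-165 - 585} = \frac{1}{-750} = - \frac{1}{750}$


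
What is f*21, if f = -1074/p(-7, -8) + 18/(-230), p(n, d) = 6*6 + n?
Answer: -2599191/3335 ≈ -779.37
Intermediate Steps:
p(n, d) = 36 + n
f = -123771/3335 (f = -1074/(36 - 7) + 18/(-230) = -1074/29 + 18*(-1/230) = -1074*1/29 - 9/115 = -1074/29 - 9/115 = -123771/3335 ≈ -37.113)
f*21 = -123771/3335*21 = -2599191/3335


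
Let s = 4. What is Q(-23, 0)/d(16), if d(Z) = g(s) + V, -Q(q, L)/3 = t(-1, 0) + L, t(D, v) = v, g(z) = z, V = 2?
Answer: 0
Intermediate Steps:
Q(q, L) = -3*L (Q(q, L) = -3*(0 + L) = -3*L)
d(Z) = 6 (d(Z) = 4 + 2 = 6)
Q(-23, 0)/d(16) = -3*0/6 = 0*(1/6) = 0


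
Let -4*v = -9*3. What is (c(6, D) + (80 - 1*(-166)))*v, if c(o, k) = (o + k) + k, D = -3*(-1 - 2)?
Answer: 3645/2 ≈ 1822.5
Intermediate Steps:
D = 9 (D = -3*(-3) = 9)
c(o, k) = o + 2*k (c(o, k) = (k + o) + k = o + 2*k)
v = 27/4 (v = -(-9)*3/4 = -¼*(-27) = 27/4 ≈ 6.7500)
(c(6, D) + (80 - 1*(-166)))*v = ((6 + 2*9) + (80 - 1*(-166)))*(27/4) = ((6 + 18) + (80 + 166))*(27/4) = (24 + 246)*(27/4) = 270*(27/4) = 3645/2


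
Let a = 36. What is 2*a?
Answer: 72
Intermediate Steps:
2*a = 2*36 = 72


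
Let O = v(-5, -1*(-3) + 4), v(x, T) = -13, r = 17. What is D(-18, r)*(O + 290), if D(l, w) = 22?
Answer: 6094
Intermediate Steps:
O = -13
D(-18, r)*(O + 290) = 22*(-13 + 290) = 22*277 = 6094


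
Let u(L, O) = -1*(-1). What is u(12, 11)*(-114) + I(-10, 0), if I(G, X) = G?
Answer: -124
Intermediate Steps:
u(L, O) = 1
u(12, 11)*(-114) + I(-10, 0) = 1*(-114) - 10 = -114 - 10 = -124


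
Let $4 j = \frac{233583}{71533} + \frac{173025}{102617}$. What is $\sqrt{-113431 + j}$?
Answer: $\frac{i \sqrt{124733310082514989923298}}{1048643123} \approx 336.79 i$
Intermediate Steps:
$j = \frac{1298092287}{1048643123}$ ($j = \frac{\frac{233583}{71533} + \frac{173025}{102617}}{4} = \frac{233583 \cdot \frac{1}{71533} + 173025 \cdot \frac{1}{102617}}{4} = \frac{\frac{33369}{10219} + \frac{173025}{102617}}{4} = \frac{1}{4} \cdot \frac{5192369148}{1048643123} = \frac{1298092287}{1048643123} \approx 1.2379$)
$\sqrt{-113431 + j} = \sqrt{-113431 + \frac{1298092287}{1048643123}} = \sqrt{- \frac{118947339992726}{1048643123}} = \frac{i \sqrt{124733310082514989923298}}{1048643123}$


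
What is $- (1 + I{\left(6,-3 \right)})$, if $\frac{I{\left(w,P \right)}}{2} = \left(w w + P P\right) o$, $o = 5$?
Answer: $-451$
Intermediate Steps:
$I{\left(w,P \right)} = 10 P^{2} + 10 w^{2}$ ($I{\left(w,P \right)} = 2 \left(w w + P P\right) 5 = 2 \left(w^{2} + P^{2}\right) 5 = 2 \left(P^{2} + w^{2}\right) 5 = 2 \left(5 P^{2} + 5 w^{2}\right) = 10 P^{2} + 10 w^{2}$)
$- (1 + I{\left(6,-3 \right)}) = - (1 + \left(10 \left(-3\right)^{2} + 10 \cdot 6^{2}\right)) = - (1 + \left(10 \cdot 9 + 10 \cdot 36\right)) = - (1 + \left(90 + 360\right)) = - (1 + 450) = \left(-1\right) 451 = -451$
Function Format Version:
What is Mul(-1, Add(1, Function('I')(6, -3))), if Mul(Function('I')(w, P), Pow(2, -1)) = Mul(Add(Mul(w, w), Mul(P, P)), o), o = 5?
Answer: -451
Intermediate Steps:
Function('I')(w, P) = Add(Mul(10, Pow(P, 2)), Mul(10, Pow(w, 2))) (Function('I')(w, P) = Mul(2, Mul(Add(Mul(w, w), Mul(P, P)), 5)) = Mul(2, Mul(Add(Pow(w, 2), Pow(P, 2)), 5)) = Mul(2, Mul(Add(Pow(P, 2), Pow(w, 2)), 5)) = Mul(2, Add(Mul(5, Pow(P, 2)), Mul(5, Pow(w, 2)))) = Add(Mul(10, Pow(P, 2)), Mul(10, Pow(w, 2))))
Mul(-1, Add(1, Function('I')(6, -3))) = Mul(-1, Add(1, Add(Mul(10, Pow(-3, 2)), Mul(10, Pow(6, 2))))) = Mul(-1, Add(1, Add(Mul(10, 9), Mul(10, 36)))) = Mul(-1, Add(1, Add(90, 360))) = Mul(-1, Add(1, 450)) = Mul(-1, 451) = -451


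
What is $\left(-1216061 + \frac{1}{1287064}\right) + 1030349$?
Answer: $- \frac{239023229567}{1287064} \approx -1.8571 \cdot 10^{5}$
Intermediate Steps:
$\left(-1216061 + \frac{1}{1287064}\right) + 1030349 = - \frac{1565148334903}{1287064} + 1030349 = - \frac{239023229567}{1287064}$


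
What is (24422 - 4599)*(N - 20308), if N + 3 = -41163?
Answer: -1218599102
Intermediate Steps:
N = -41166 (N = -3 - 41163 = -41166)
(24422 - 4599)*(N - 20308) = (24422 - 4599)*(-41166 - 20308) = 19823*(-61474) = -1218599102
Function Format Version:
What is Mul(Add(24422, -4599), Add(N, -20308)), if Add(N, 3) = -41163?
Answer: -1218599102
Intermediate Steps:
N = -41166 (N = Add(-3, -41163) = -41166)
Mul(Add(24422, -4599), Add(N, -20308)) = Mul(Add(24422, -4599), Add(-41166, -20308)) = Mul(19823, -61474) = -1218599102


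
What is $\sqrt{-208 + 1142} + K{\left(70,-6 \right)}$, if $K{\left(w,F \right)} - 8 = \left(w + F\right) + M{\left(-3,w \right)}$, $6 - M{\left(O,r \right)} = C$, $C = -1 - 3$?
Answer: $82 + \sqrt{934} \approx 112.56$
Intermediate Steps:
$C = -4$
$M{\left(O,r \right)} = 10$ ($M{\left(O,r \right)} = 6 - -4 = 6 + 4 = 10$)
$K{\left(w,F \right)} = 18 + F + w$ ($K{\left(w,F \right)} = 8 + \left(\left(w + F\right) + 10\right) = 8 + \left(\left(F + w\right) + 10\right) = 8 + \left(10 + F + w\right) = 18 + F + w$)
$\sqrt{-208 + 1142} + K{\left(70,-6 \right)} = \sqrt{-208 + 1142} + \left(18 - 6 + 70\right) = \sqrt{934} + 82 = 82 + \sqrt{934}$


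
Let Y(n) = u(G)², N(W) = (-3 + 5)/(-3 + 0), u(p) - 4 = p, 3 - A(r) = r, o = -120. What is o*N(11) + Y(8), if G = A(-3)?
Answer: 180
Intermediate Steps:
A(r) = 3 - r
G = 6 (G = 3 - 1*(-3) = 3 + 3 = 6)
u(p) = 4 + p
N(W) = -⅔ (N(W) = 2/(-3) = 2*(-⅓) = -⅔)
Y(n) = 100 (Y(n) = (4 + 6)² = 10² = 100)
o*N(11) + Y(8) = -120*(-⅔) + 100 = 80 + 100 = 180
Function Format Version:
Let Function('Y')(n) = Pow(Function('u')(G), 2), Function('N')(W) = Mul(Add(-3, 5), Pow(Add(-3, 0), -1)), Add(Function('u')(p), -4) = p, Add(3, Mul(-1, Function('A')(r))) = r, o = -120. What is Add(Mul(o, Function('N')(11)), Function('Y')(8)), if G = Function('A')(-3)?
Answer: 180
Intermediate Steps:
Function('A')(r) = Add(3, Mul(-1, r))
G = 6 (G = Add(3, Mul(-1, -3)) = Add(3, 3) = 6)
Function('u')(p) = Add(4, p)
Function('N')(W) = Rational(-2, 3) (Function('N')(W) = Mul(2, Pow(-3, -1)) = Mul(2, Rational(-1, 3)) = Rational(-2, 3))
Function('Y')(n) = 100 (Function('Y')(n) = Pow(Add(4, 6), 2) = Pow(10, 2) = 100)
Add(Mul(o, Function('N')(11)), Function('Y')(8)) = Add(Mul(-120, Rational(-2, 3)), 100) = Add(80, 100) = 180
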